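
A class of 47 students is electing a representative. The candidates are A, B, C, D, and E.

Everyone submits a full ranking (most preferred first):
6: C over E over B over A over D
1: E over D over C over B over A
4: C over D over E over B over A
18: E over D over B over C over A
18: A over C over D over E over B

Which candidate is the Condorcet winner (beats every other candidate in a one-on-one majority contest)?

C vs A: 29–18
C vs B: 29–18
C vs D: 28–19
C vs E: 28–19
C beats every other candidate.

C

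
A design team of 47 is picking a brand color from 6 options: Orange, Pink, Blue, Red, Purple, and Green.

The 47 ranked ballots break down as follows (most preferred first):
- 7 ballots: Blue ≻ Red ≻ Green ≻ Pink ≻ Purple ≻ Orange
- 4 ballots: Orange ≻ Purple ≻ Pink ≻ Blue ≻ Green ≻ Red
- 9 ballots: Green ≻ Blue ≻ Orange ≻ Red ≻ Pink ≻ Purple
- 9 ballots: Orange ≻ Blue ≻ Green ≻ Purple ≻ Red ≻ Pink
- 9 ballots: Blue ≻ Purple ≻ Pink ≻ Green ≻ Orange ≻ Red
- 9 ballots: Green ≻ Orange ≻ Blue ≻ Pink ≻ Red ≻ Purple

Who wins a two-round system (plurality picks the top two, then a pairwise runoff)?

Blue

Round 1 first-place votes: Orange 13, Pink 0, Blue 16, Red 0, Purple 0, Green 18. Green and Blue advance.
Runoff: Green is ranked above Blue on 18 ballots, Blue above Green on 29.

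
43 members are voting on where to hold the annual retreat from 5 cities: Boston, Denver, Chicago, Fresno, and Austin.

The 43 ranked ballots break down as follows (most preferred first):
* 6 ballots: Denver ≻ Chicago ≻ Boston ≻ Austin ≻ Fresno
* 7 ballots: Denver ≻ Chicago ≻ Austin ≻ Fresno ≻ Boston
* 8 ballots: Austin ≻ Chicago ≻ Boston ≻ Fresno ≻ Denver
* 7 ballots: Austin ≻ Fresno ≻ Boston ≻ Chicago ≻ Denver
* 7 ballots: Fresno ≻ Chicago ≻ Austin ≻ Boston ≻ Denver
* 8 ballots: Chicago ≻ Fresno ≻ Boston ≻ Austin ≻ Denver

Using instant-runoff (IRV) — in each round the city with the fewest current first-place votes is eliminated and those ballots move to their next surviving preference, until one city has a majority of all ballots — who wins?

Chicago

Round 1: Boston 0, Denver 13, Chicago 8, Fresno 7, Austin 15. Boston eliminated.
Round 2: Denver 13, Chicago 8, Fresno 7, Austin 15. Fresno eliminated.
Round 3: Denver 13, Chicago 15, Austin 15. Denver eliminated.
Round 4: Chicago 28, Austin 15. Chicago has a majority (≥22).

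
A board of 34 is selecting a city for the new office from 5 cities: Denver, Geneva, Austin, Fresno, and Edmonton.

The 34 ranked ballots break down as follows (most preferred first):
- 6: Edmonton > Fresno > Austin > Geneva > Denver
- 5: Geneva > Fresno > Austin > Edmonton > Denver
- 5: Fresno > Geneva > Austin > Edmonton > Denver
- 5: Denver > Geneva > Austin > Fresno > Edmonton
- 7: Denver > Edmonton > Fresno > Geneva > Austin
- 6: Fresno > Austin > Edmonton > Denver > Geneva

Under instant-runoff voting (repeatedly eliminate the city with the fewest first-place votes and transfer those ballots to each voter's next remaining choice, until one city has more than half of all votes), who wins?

Round 1: Denver 12, Geneva 5, Austin 0, Fresno 11, Edmonton 6. Austin eliminated.
Round 2: Denver 12, Geneva 5, Fresno 11, Edmonton 6. Geneva eliminated.
Round 3: Denver 12, Fresno 16, Edmonton 6. Edmonton eliminated.
Round 4: Denver 12, Fresno 22. Fresno has a majority (≥18).

Fresno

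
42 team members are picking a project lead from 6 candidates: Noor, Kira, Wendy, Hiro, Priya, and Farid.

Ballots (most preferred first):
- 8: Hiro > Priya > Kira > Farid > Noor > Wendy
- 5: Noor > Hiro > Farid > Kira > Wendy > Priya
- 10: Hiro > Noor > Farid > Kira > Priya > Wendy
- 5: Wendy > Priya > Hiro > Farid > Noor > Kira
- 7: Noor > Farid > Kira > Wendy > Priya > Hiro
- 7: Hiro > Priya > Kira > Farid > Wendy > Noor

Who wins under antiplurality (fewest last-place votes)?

Farid

Last-place votes: Noor 7, Kira 5, Wendy 18, Hiro 7, Priya 5, Farid 0.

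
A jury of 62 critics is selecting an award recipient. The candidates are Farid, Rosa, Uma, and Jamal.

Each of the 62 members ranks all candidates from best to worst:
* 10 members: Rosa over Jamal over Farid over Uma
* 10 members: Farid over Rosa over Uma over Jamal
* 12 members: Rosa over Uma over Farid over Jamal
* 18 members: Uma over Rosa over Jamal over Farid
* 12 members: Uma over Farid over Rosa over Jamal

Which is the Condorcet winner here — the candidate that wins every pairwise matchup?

Rosa vs Farid: 40–22
Rosa vs Uma: 32–30
Rosa vs Jamal: 62–0
Rosa beats every other candidate.

Rosa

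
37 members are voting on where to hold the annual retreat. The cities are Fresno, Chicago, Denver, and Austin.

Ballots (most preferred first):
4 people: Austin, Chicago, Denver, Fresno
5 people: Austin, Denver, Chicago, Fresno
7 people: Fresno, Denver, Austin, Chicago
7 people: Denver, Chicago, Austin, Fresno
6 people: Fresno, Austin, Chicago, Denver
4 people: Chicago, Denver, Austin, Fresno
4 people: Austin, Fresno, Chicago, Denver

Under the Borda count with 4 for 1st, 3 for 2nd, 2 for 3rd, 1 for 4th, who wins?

Austin

Fresno: 4×1 + 5×1 + 7×4 + 7×1 + 6×4 + 4×1 + 4×3 = 84
Chicago: 4×3 + 5×2 + 7×1 + 7×3 + 6×2 + 4×4 + 4×2 = 86
Denver: 4×2 + 5×3 + 7×3 + 7×4 + 6×1 + 4×3 + 4×1 = 94
Austin: 4×4 + 5×4 + 7×2 + 7×2 + 6×3 + 4×2 + 4×4 = 106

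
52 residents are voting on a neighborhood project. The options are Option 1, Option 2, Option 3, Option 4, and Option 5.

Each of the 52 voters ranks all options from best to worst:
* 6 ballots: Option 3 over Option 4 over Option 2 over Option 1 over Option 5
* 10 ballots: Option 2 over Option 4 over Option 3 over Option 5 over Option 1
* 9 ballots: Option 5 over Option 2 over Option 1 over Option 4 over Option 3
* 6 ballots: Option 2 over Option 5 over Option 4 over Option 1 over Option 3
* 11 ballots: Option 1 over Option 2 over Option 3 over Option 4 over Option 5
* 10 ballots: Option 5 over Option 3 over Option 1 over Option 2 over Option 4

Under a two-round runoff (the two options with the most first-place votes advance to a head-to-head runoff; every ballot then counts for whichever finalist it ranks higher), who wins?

Round 1 first-place votes: Option 1 11, Option 2 16, Option 3 6, Option 4 0, Option 5 19. Option 5 and Option 2 advance.
Runoff: Option 5 is ranked above Option 2 on 19 ballots, Option 2 above Option 5 on 33.

Option 2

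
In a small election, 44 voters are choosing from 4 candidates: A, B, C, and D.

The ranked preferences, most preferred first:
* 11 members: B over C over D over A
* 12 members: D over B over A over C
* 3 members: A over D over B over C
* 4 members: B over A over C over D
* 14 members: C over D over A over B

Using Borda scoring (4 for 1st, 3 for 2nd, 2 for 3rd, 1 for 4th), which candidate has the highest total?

A: 11×1 + 12×2 + 3×4 + 4×3 + 14×2 = 87
B: 11×4 + 12×3 + 3×2 + 4×4 + 14×1 = 116
C: 11×3 + 12×1 + 3×1 + 4×2 + 14×4 = 112
D: 11×2 + 12×4 + 3×3 + 4×1 + 14×3 = 125

D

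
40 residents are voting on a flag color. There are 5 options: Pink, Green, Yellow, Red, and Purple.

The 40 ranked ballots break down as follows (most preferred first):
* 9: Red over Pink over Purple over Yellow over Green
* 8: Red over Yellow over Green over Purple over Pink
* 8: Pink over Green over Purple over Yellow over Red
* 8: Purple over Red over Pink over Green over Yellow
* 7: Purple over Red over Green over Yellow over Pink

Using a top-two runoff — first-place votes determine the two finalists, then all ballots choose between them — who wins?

Round 1 first-place votes: Pink 8, Green 0, Yellow 0, Red 17, Purple 15. Red and Purple advance.
Runoff: Red is ranked above Purple on 17 ballots, Purple above Red on 23.

Purple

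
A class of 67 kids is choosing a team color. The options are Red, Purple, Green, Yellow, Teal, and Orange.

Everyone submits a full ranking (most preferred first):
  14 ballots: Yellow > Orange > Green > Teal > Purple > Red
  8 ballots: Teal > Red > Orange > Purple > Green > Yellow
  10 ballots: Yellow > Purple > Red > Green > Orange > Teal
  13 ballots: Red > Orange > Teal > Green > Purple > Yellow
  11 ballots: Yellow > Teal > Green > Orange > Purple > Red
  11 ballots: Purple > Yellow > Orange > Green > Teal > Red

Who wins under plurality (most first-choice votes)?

First-place votes: Red 13, Purple 11, Green 0, Yellow 35, Teal 8, Orange 0.

Yellow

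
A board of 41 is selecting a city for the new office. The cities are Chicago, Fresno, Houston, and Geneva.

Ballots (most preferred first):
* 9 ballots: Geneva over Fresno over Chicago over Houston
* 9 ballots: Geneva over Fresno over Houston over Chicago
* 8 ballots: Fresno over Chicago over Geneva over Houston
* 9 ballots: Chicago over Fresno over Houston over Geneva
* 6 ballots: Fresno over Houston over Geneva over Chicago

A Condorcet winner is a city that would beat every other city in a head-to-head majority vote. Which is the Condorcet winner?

Fresno

Fresno vs Chicago: 32–9
Fresno vs Houston: 41–0
Fresno vs Geneva: 23–18
Fresno beats every other city.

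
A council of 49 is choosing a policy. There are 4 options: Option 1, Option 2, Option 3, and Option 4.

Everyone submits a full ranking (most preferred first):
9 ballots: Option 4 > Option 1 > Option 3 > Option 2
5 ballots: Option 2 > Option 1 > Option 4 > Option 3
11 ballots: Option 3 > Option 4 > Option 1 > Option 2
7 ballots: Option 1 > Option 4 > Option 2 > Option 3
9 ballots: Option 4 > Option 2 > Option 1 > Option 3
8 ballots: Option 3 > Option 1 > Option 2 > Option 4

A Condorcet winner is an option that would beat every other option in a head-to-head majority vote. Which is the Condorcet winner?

Option 4

Option 4 vs Option 1: 29–20
Option 4 vs Option 2: 36–13
Option 4 vs Option 3: 30–19
Option 4 beats every other option.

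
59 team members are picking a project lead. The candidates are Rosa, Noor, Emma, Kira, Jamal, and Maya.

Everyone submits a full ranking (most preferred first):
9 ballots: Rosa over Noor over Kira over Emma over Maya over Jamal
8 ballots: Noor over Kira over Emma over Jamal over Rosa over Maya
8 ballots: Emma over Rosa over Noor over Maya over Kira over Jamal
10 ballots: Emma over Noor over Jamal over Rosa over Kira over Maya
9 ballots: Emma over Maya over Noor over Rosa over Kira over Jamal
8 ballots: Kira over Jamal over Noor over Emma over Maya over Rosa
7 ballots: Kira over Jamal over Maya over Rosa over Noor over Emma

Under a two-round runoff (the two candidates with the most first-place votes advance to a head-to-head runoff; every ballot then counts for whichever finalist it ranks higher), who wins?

Kira

Round 1 first-place votes: Rosa 9, Noor 8, Emma 27, Kira 15, Jamal 0, Maya 0. Emma and Kira advance.
Runoff: Emma is ranked above Kira on 27 ballots, Kira above Emma on 32.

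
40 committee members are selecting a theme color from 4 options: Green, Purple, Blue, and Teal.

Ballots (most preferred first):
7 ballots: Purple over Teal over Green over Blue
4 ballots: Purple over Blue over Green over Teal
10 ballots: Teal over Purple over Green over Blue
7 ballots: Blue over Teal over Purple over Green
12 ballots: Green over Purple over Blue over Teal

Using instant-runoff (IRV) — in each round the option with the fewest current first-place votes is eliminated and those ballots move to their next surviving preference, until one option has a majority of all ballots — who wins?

Round 1: Green 12, Purple 11, Blue 7, Teal 10. Blue eliminated.
Round 2: Green 12, Purple 11, Teal 17. Purple eliminated.
Round 3: Green 16, Teal 24. Teal has a majority (≥21).

Teal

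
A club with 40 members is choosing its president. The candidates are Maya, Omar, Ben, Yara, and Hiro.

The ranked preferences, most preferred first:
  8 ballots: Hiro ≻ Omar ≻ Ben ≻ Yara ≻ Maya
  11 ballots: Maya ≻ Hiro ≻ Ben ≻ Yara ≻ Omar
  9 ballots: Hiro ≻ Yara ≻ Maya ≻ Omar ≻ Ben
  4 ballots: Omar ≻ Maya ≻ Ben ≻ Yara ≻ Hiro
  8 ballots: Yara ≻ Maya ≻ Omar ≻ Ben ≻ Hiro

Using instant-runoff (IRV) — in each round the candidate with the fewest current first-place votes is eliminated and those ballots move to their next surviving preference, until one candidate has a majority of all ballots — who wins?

Maya

Round 1: Maya 11, Omar 4, Ben 0, Yara 8, Hiro 17. Ben eliminated.
Round 2: Maya 11, Omar 4, Yara 8, Hiro 17. Omar eliminated.
Round 3: Maya 15, Yara 8, Hiro 17. Yara eliminated.
Round 4: Maya 23, Hiro 17. Maya has a majority (≥21).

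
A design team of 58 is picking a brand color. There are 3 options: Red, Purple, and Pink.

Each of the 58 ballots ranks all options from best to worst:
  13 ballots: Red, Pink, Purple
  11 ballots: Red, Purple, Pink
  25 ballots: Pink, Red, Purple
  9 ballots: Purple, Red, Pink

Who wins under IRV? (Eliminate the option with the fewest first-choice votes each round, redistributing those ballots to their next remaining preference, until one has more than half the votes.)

Round 1: Red 24, Purple 9, Pink 25. Purple eliminated.
Round 2: Red 33, Pink 25. Red has a majority (≥30).

Red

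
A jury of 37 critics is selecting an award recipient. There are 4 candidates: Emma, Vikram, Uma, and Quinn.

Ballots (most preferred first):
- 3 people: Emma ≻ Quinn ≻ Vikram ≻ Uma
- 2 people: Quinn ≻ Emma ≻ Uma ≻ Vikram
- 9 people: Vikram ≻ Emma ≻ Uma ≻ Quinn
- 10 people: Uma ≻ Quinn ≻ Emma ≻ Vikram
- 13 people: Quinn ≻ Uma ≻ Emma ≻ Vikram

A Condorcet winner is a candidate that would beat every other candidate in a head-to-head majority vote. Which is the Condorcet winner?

Uma vs Emma: 23–14
Uma vs Vikram: 25–12
Uma vs Quinn: 19–18
Uma beats every other candidate.

Uma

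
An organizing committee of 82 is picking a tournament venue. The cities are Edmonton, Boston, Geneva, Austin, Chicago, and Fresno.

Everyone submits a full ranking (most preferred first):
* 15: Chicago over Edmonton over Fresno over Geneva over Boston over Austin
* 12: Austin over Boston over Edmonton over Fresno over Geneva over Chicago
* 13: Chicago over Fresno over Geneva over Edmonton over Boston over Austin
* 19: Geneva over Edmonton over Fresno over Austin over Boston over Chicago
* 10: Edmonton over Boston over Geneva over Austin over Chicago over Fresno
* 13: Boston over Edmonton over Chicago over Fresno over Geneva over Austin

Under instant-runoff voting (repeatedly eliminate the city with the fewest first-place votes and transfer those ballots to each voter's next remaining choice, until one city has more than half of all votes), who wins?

Boston

Round 1: Edmonton 10, Boston 13, Geneva 19, Austin 12, Chicago 28, Fresno 0. Fresno eliminated.
Round 2: Edmonton 10, Boston 13, Geneva 19, Austin 12, Chicago 28. Edmonton eliminated.
Round 3: Boston 23, Geneva 19, Austin 12, Chicago 28. Austin eliminated.
Round 4: Boston 35, Geneva 19, Chicago 28. Geneva eliminated.
Round 5: Boston 54, Chicago 28. Boston has a majority (≥42).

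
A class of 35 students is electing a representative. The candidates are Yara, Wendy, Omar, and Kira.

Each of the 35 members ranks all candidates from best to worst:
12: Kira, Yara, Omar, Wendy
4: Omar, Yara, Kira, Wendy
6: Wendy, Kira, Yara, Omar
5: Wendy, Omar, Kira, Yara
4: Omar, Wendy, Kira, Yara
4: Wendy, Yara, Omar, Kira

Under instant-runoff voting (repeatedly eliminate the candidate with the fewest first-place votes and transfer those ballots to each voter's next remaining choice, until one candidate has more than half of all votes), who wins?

Wendy

Round 1: Yara 0, Wendy 15, Omar 8, Kira 12. Yara eliminated.
Round 2: Wendy 15, Omar 8, Kira 12. Omar eliminated.
Round 3: Wendy 19, Kira 16. Wendy has a majority (≥18).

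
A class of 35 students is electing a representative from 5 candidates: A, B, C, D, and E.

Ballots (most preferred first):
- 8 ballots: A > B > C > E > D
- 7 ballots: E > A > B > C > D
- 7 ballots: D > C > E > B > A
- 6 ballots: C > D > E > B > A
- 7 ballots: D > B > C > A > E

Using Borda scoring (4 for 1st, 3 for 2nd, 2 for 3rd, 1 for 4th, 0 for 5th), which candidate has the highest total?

C

A: 8×4 + 7×3 + 7×0 + 6×0 + 7×1 = 60
B: 8×3 + 7×2 + 7×1 + 6×1 + 7×3 = 72
C: 8×2 + 7×1 + 7×3 + 6×4 + 7×2 = 82
D: 8×0 + 7×0 + 7×4 + 6×3 + 7×4 = 74
E: 8×1 + 7×4 + 7×2 + 6×2 + 7×0 = 62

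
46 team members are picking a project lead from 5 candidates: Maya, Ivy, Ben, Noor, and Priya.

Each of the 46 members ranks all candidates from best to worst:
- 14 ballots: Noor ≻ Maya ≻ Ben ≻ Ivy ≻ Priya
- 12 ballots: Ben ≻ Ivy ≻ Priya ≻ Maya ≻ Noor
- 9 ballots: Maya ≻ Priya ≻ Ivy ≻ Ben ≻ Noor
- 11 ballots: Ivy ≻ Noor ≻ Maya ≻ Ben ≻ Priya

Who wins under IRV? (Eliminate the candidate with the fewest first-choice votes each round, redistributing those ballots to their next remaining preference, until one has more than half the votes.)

Ivy

Round 1: Maya 9, Ivy 11, Ben 12, Noor 14, Priya 0. Priya eliminated.
Round 2: Maya 9, Ivy 11, Ben 12, Noor 14. Maya eliminated.
Round 3: Ivy 20, Ben 12, Noor 14. Ben eliminated.
Round 4: Ivy 32, Noor 14. Ivy has a majority (≥24).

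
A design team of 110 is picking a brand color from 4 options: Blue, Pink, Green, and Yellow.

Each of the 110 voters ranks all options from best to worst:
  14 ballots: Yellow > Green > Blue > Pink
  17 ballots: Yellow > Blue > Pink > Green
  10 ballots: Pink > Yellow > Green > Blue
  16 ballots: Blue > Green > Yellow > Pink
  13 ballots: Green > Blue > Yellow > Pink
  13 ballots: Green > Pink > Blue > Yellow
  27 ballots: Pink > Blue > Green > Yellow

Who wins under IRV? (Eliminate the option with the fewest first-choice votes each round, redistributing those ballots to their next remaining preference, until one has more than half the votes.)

Round 1: Blue 16, Pink 37, Green 26, Yellow 31. Blue eliminated.
Round 2: Pink 37, Green 42, Yellow 31. Yellow eliminated.
Round 3: Pink 54, Green 56. Green has a majority (≥56).

Green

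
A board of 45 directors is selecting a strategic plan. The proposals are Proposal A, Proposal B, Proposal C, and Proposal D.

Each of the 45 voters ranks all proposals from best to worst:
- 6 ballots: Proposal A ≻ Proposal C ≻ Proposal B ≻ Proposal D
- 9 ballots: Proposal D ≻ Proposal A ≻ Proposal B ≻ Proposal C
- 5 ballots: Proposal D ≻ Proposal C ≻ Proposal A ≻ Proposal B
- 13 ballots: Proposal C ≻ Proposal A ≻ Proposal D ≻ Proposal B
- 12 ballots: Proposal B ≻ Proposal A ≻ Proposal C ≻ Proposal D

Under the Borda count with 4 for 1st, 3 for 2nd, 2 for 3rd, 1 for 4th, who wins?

Proposal A: 6×4 + 9×3 + 5×2 + 13×3 + 12×3 = 136
Proposal B: 6×2 + 9×2 + 5×1 + 13×1 + 12×4 = 96
Proposal C: 6×3 + 9×1 + 5×3 + 13×4 + 12×2 = 118
Proposal D: 6×1 + 9×4 + 5×4 + 13×2 + 12×1 = 100

Proposal A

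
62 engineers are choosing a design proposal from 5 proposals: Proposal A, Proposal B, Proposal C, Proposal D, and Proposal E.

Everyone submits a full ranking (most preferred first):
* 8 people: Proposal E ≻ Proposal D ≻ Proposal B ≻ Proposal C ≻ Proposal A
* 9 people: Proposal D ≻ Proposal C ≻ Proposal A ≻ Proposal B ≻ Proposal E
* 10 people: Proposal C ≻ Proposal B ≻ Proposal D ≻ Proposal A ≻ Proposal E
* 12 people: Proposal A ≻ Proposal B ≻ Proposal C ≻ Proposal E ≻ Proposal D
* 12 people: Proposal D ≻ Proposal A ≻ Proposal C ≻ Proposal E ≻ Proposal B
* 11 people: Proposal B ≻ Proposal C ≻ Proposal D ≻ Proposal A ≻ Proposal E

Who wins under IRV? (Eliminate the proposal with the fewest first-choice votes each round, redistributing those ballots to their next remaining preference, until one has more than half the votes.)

Round 1: Proposal A 12, Proposal B 11, Proposal C 10, Proposal D 21, Proposal E 8. Proposal E eliminated.
Round 2: Proposal A 12, Proposal B 11, Proposal C 10, Proposal D 29. Proposal C eliminated.
Round 3: Proposal A 12, Proposal B 21, Proposal D 29. Proposal A eliminated.
Round 4: Proposal B 33, Proposal D 29. Proposal B has a majority (≥32).

Proposal B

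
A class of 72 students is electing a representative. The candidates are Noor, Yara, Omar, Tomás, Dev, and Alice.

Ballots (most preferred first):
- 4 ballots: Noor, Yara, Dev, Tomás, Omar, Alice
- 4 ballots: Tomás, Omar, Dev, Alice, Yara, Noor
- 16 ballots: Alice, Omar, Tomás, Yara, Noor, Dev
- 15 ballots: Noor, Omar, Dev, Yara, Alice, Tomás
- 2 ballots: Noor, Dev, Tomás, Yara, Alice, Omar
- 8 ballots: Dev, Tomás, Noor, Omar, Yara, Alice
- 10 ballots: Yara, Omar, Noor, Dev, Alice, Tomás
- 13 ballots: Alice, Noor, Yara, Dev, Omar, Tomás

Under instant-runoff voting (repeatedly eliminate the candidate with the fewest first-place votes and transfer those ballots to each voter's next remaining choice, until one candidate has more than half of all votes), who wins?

Noor

Round 1: Noor 21, Yara 10, Omar 0, Tomás 4, Dev 8, Alice 29. Omar eliminated.
Round 2: Noor 21, Yara 10, Tomás 4, Dev 8, Alice 29. Tomás eliminated.
Round 3: Noor 21, Yara 10, Dev 12, Alice 29. Yara eliminated.
Round 4: Noor 31, Dev 12, Alice 29. Dev eliminated.
Round 5: Noor 39, Alice 33. Noor has a majority (≥37).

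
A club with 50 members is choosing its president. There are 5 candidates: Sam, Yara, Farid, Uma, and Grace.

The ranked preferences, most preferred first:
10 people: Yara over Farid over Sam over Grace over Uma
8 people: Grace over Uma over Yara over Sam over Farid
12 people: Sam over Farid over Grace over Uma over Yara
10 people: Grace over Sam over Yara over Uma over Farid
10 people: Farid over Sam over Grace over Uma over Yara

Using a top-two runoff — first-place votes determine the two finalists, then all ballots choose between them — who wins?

Round 1 first-place votes: Sam 12, Yara 10, Farid 10, Uma 0, Grace 18. Grace and Sam advance.
Runoff: Grace is ranked above Sam on 18 ballots, Sam above Grace on 32.

Sam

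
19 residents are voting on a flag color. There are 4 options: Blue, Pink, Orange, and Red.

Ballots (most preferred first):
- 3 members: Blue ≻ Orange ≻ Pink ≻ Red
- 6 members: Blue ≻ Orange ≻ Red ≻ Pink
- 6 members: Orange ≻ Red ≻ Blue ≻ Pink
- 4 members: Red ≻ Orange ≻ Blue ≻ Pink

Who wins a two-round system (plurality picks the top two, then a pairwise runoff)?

Round 1 first-place votes: Blue 9, Pink 0, Orange 6, Red 4. Blue and Orange advance.
Runoff: Blue is ranked above Orange on 9 ballots, Orange above Blue on 10.

Orange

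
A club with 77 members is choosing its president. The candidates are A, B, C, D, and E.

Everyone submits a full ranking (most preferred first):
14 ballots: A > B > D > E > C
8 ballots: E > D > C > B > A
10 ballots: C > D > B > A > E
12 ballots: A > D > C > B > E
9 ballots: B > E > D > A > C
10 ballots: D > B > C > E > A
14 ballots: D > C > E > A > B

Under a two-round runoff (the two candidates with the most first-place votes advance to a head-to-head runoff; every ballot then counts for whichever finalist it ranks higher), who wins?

D

Round 1 first-place votes: A 26, B 9, C 10, D 24, E 8. A and D advance.
Runoff: A is ranked above D on 26 ballots, D above A on 51.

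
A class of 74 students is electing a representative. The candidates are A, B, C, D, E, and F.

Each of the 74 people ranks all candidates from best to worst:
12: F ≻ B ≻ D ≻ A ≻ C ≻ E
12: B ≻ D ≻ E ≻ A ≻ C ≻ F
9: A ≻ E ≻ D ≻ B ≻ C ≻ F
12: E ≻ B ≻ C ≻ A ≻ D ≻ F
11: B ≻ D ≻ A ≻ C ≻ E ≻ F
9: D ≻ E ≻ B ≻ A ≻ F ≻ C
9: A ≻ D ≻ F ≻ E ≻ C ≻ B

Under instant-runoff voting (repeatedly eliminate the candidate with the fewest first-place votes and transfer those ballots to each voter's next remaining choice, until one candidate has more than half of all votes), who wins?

E

Round 1: A 18, B 23, C 0, D 9, E 12, F 12. C eliminated.
Round 2: A 18, B 23, D 9, E 12, F 12. D eliminated.
Round 3: A 18, B 23, E 21, F 12. F eliminated.
Round 4: A 18, B 35, E 21. A eliminated.
Round 5: B 35, E 39. E has a majority (≥38).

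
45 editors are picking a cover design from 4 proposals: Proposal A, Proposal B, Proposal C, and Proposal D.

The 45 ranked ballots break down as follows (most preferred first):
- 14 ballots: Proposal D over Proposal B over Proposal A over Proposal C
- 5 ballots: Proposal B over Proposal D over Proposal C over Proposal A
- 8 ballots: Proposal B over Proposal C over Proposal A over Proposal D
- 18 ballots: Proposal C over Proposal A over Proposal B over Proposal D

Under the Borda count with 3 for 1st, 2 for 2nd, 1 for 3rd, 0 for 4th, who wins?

Proposal B

Proposal A: 14×1 + 5×0 + 8×1 + 18×2 = 58
Proposal B: 14×2 + 5×3 + 8×3 + 18×1 = 85
Proposal C: 14×0 + 5×1 + 8×2 + 18×3 = 75
Proposal D: 14×3 + 5×2 + 8×0 + 18×0 = 52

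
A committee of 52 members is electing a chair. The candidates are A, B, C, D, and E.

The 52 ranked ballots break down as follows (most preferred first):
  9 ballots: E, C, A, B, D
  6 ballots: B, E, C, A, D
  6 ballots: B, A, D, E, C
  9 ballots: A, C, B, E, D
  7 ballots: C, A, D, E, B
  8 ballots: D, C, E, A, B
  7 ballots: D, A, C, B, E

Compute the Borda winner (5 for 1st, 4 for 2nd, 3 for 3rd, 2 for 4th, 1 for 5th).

A: 9×3 + 6×2 + 6×4 + 9×5 + 7×4 + 8×2 + 7×4 = 180
B: 9×2 + 6×5 + 6×5 + 9×3 + 7×1 + 8×1 + 7×2 = 134
C: 9×4 + 6×3 + 6×1 + 9×4 + 7×5 + 8×4 + 7×3 = 184
D: 9×1 + 6×1 + 6×3 + 9×1 + 7×3 + 8×5 + 7×5 = 138
E: 9×5 + 6×4 + 6×2 + 9×2 + 7×2 + 8×3 + 7×1 = 144

C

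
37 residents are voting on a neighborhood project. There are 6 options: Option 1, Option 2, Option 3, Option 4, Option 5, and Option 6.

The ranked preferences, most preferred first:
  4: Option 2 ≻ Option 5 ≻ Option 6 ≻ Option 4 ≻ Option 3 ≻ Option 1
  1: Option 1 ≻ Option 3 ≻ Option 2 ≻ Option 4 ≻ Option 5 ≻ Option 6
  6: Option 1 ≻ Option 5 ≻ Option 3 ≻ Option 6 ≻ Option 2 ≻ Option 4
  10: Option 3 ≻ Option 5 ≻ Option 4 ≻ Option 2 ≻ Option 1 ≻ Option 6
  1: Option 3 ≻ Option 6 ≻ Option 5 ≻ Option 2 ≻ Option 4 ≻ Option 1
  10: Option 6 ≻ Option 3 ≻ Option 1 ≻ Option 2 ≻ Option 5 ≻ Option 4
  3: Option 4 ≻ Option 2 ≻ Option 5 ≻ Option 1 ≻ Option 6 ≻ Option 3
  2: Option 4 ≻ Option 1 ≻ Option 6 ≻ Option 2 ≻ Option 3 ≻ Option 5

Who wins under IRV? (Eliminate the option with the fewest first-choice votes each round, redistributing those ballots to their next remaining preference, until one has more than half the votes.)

Round 1: Option 1 7, Option 2 4, Option 3 11, Option 4 5, Option 5 0, Option 6 10. Option 5 eliminated.
Round 2: Option 1 7, Option 2 4, Option 3 11, Option 4 5, Option 6 10. Option 2 eliminated.
Round 3: Option 1 7, Option 3 11, Option 4 5, Option 6 14. Option 4 eliminated.
Round 4: Option 1 12, Option 3 11, Option 6 14. Option 3 eliminated.
Round 5: Option 1 22, Option 6 15. Option 1 has a majority (≥19).

Option 1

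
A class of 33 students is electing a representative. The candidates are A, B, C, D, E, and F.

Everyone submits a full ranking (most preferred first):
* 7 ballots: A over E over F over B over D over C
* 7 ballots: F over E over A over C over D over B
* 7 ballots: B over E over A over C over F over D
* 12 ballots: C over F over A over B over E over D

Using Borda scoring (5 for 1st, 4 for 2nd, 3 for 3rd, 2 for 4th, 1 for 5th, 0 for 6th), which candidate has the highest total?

A: 7×5 + 7×3 + 7×3 + 12×3 = 113
B: 7×2 + 7×0 + 7×5 + 12×2 = 73
C: 7×0 + 7×2 + 7×2 + 12×5 = 88
D: 7×1 + 7×1 + 7×0 + 12×0 = 14
E: 7×4 + 7×4 + 7×4 + 12×1 = 96
F: 7×3 + 7×5 + 7×1 + 12×4 = 111

A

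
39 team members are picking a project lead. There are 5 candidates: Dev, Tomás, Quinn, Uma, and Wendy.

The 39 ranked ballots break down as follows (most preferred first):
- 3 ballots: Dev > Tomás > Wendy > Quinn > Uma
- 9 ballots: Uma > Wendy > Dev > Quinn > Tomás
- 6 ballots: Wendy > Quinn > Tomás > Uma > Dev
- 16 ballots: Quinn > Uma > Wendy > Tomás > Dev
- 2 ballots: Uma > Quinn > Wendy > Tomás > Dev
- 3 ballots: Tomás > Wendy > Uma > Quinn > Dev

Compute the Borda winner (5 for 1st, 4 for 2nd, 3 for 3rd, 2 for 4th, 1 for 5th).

Dev: 3×5 + 9×3 + 6×1 + 16×1 + 2×1 + 3×1 = 69
Tomás: 3×4 + 9×1 + 6×3 + 16×2 + 2×2 + 3×5 = 90
Quinn: 3×2 + 9×2 + 6×4 + 16×5 + 2×4 + 3×2 = 142
Uma: 3×1 + 9×5 + 6×2 + 16×4 + 2×5 + 3×3 = 143
Wendy: 3×3 + 9×4 + 6×5 + 16×3 + 2×3 + 3×4 = 141

Uma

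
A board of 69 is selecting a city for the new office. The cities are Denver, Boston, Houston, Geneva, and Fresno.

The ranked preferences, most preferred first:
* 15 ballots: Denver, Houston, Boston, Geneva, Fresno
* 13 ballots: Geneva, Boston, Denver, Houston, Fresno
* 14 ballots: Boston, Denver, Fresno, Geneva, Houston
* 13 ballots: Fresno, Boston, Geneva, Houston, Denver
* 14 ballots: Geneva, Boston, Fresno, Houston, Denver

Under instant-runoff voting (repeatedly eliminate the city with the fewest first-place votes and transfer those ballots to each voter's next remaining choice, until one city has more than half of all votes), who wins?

Round 1: Denver 15, Boston 14, Houston 0, Geneva 27, Fresno 13. Houston eliminated.
Round 2: Denver 15, Boston 14, Geneva 27, Fresno 13. Fresno eliminated.
Round 3: Denver 15, Boston 27, Geneva 27. Denver eliminated.
Round 4: Boston 42, Geneva 27. Boston has a majority (≥35).

Boston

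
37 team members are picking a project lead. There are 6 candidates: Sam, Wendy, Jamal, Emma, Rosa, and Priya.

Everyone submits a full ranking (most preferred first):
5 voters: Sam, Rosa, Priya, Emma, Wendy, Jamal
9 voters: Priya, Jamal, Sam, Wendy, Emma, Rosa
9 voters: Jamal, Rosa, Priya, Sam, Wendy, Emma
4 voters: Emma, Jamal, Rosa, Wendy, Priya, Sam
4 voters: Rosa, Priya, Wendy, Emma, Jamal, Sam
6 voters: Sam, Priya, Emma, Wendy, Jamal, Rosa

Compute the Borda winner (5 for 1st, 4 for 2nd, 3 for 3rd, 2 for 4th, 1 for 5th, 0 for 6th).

Priya

Sam: 5×5 + 9×3 + 9×2 + 4×0 + 4×0 + 6×5 = 100
Wendy: 5×1 + 9×2 + 9×1 + 4×2 + 4×3 + 6×2 = 64
Jamal: 5×0 + 9×4 + 9×5 + 4×4 + 4×1 + 6×1 = 107
Emma: 5×2 + 9×1 + 9×0 + 4×5 + 4×2 + 6×3 = 65
Rosa: 5×4 + 9×0 + 9×4 + 4×3 + 4×5 + 6×0 = 88
Priya: 5×3 + 9×5 + 9×3 + 4×1 + 4×4 + 6×4 = 131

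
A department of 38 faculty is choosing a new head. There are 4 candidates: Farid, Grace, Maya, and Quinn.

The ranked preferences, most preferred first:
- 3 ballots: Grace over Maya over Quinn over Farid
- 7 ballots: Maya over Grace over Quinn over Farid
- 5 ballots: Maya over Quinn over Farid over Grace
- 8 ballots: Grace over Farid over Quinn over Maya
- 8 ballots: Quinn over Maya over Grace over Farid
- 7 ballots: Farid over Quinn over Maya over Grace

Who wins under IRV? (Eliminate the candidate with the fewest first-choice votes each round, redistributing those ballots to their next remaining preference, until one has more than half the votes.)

Round 1: Farid 7, Grace 11, Maya 12, Quinn 8. Farid eliminated.
Round 2: Grace 11, Maya 12, Quinn 15. Grace eliminated.
Round 3: Maya 15, Quinn 23. Quinn has a majority (≥20).

Quinn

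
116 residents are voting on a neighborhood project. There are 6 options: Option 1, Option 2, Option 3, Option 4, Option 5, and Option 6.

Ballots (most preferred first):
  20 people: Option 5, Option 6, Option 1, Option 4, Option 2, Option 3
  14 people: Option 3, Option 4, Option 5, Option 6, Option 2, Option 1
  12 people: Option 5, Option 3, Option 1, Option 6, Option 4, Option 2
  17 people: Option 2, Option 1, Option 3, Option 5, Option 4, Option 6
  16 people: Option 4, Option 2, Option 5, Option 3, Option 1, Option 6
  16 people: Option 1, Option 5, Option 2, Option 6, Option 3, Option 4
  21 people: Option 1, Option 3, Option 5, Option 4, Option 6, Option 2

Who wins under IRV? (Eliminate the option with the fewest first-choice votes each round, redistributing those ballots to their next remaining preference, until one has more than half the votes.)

Round 1: Option 1 37, Option 2 17, Option 3 14, Option 4 16, Option 5 32, Option 6 0. Option 6 eliminated.
Round 2: Option 1 37, Option 2 17, Option 3 14, Option 4 16, Option 5 32. Option 3 eliminated.
Round 3: Option 1 37, Option 2 17, Option 4 30, Option 5 32. Option 2 eliminated.
Round 4: Option 1 54, Option 4 30, Option 5 32. Option 4 eliminated.
Round 5: Option 1 54, Option 5 62. Option 5 has a majority (≥59).

Option 5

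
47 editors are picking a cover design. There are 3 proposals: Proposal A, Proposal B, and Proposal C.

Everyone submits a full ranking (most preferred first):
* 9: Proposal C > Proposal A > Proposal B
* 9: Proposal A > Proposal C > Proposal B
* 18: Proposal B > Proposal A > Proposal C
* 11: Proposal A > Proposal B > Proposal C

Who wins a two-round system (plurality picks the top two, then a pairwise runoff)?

Round 1 first-place votes: Proposal A 20, Proposal B 18, Proposal C 9. Proposal A and Proposal B advance.
Runoff: Proposal A is ranked above Proposal B on 29 ballots, Proposal B above Proposal A on 18.

Proposal A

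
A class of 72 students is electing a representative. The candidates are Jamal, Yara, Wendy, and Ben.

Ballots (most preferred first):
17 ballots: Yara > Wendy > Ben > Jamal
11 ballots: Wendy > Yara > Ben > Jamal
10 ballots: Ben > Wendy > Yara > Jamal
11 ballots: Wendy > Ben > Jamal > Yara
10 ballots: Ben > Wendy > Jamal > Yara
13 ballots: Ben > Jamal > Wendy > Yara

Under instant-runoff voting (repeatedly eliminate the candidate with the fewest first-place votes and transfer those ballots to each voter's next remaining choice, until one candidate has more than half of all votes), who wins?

Round 1: Jamal 0, Yara 17, Wendy 22, Ben 33. Jamal eliminated.
Round 2: Yara 17, Wendy 22, Ben 33. Yara eliminated.
Round 3: Wendy 39, Ben 33. Wendy has a majority (≥37).

Wendy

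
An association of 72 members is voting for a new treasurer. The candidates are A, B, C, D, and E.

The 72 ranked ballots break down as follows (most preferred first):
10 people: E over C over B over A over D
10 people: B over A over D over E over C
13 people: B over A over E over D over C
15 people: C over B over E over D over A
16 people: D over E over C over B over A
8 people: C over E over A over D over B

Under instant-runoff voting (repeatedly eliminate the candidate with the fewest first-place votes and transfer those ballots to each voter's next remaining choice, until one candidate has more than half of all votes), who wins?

C

Round 1: A 0, B 23, C 23, D 16, E 10. A eliminated.
Round 2: B 23, C 23, D 16, E 10. E eliminated.
Round 3: B 23, C 33, D 16. D eliminated.
Round 4: B 23, C 49. C has a majority (≥37).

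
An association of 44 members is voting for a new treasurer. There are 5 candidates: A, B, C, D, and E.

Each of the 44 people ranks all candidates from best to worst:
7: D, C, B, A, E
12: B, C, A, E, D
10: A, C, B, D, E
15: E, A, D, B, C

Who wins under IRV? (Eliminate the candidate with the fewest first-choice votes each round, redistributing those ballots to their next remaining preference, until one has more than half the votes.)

Round 1: A 10, B 12, C 0, D 7, E 15. C eliminated.
Round 2: A 10, B 12, D 7, E 15. D eliminated.
Round 3: A 10, B 19, E 15. A eliminated.
Round 4: B 29, E 15. B has a majority (≥23).

B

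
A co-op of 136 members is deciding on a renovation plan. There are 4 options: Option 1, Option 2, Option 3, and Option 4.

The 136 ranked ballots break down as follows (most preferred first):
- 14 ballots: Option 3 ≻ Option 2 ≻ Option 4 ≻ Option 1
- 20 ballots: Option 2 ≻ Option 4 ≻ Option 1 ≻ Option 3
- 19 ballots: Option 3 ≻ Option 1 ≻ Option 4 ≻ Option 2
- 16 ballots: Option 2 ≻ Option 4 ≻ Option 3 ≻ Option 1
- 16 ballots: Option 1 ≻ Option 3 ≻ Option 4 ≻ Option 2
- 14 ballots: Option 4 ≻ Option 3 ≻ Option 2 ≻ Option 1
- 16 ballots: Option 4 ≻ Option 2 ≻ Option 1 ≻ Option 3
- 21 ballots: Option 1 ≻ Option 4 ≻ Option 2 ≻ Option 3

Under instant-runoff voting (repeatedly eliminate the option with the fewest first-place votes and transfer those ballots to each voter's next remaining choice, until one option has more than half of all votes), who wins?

Option 2

Round 1: Option 1 37, Option 2 36, Option 3 33, Option 4 30. Option 4 eliminated.
Round 2: Option 1 37, Option 2 52, Option 3 47. Option 1 eliminated.
Round 3: Option 2 73, Option 3 63. Option 2 has a majority (≥69).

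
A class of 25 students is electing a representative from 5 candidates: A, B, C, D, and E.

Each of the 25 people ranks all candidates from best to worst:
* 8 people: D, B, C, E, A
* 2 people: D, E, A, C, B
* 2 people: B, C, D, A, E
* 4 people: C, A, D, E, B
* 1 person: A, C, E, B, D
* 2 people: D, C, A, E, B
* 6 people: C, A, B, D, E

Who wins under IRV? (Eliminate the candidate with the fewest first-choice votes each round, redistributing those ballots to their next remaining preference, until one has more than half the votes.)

Round 1: A 1, B 2, C 10, D 12, E 0. E eliminated.
Round 2: A 1, B 2, C 10, D 12. A eliminated.
Round 3: B 2, C 11, D 12. B eliminated.
Round 4: C 13, D 12. C has a majority (≥13).

C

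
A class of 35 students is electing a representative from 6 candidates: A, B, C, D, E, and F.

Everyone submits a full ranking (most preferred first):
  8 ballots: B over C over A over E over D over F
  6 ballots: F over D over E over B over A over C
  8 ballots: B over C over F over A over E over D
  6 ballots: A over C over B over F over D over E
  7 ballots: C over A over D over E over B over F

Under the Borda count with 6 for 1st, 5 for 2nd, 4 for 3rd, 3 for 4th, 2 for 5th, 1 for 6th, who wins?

C

A: 8×4 + 6×2 + 8×3 + 6×6 + 7×5 = 139
B: 8×6 + 6×3 + 8×6 + 6×4 + 7×2 = 152
C: 8×5 + 6×1 + 8×5 + 6×5 + 7×6 = 158
D: 8×2 + 6×5 + 8×1 + 6×2 + 7×4 = 94
E: 8×3 + 6×4 + 8×2 + 6×1 + 7×3 = 91
F: 8×1 + 6×6 + 8×4 + 6×3 + 7×1 = 101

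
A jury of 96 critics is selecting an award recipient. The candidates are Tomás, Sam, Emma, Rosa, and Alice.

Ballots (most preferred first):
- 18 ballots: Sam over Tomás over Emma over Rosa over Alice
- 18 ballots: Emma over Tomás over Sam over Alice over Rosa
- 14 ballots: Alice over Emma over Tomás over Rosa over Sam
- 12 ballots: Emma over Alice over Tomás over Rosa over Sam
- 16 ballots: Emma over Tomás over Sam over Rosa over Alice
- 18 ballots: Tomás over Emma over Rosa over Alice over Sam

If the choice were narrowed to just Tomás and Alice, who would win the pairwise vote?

Tomás

Tomás is ranked above Alice on 70 ballots; Alice above Tomás on 26.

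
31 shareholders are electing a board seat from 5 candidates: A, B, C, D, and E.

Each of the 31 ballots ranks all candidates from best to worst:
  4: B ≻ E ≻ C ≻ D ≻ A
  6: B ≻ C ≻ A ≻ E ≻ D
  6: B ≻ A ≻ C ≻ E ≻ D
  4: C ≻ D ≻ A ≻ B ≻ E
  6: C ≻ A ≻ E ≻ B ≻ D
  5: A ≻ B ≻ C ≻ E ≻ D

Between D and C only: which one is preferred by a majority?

D is ranked above C on 0 ballots; C above D on 31.

C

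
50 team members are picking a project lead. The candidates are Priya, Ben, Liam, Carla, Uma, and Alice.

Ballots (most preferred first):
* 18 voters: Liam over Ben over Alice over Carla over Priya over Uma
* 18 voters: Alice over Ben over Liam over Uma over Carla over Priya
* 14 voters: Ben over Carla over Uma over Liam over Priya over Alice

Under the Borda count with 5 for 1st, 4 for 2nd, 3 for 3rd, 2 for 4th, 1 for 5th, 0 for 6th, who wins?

Ben

Priya: 18×1 + 18×0 + 14×1 = 32
Ben: 18×4 + 18×4 + 14×5 = 214
Liam: 18×5 + 18×3 + 14×2 = 172
Carla: 18×2 + 18×1 + 14×4 = 110
Uma: 18×0 + 18×2 + 14×3 = 78
Alice: 18×3 + 18×5 + 14×0 = 144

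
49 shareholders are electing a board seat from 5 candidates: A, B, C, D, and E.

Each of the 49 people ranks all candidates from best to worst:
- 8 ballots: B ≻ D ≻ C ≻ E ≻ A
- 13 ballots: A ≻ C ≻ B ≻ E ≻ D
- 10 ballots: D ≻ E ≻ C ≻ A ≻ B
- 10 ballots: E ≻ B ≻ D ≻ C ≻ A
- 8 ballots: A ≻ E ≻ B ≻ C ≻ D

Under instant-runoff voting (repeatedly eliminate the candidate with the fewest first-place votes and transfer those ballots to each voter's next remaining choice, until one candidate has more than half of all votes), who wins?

Round 1: A 21, B 8, C 0, D 10, E 10. C eliminated.
Round 2: A 21, B 8, D 10, E 10. B eliminated.
Round 3: A 21, D 18, E 10. E eliminated.
Round 4: A 21, D 28. D has a majority (≥25).

D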